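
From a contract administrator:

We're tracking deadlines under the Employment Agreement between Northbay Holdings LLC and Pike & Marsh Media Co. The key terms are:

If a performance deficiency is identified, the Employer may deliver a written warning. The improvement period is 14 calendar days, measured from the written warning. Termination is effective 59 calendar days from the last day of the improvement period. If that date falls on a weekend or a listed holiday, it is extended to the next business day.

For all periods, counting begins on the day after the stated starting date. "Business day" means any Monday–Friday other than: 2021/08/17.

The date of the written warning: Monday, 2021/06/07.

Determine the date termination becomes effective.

The last day of the improvement period: 2021/06/07 + 14 days = 2021/06/21.
Adding 59 calendar days to 2021/06/21 gives 2021/08/19, which is the date termination becomes effective. 2021/08/19 is a Thursday and is not a listed holiday, so no roll-forward applies.

2021/08/19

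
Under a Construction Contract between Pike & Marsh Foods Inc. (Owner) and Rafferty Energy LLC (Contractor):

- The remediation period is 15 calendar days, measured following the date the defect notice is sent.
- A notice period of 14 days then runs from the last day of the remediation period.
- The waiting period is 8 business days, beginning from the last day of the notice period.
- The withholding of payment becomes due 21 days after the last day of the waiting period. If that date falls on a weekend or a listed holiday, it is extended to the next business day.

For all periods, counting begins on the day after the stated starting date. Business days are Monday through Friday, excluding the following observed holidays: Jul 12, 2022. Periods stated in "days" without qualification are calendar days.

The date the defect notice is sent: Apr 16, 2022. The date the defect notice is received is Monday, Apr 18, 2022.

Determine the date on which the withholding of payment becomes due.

Adding 15 calendar days to Apr 16, 2022 gives May 1, 2022, which is the last day of the remediation period.
The last day of the notice period: 14 calendar days after May 1, 2022 is May 15, 2022.
The last day of the waiting period: 8 business days after Sunday, May 15, 2022, skipping weekends — May 16, May 17, May 18, May 19, May 20, May 23, May 24, May 25 — lands on Wednesday, May 25, 2022.
The date on which the withholding of payment becomes due: May 25, 2022 + 21 days = Jun 15, 2022. Jun 15, 2022 is a Wednesday and is not a listed holiday, so no roll-forward applies.

Jun 15, 2022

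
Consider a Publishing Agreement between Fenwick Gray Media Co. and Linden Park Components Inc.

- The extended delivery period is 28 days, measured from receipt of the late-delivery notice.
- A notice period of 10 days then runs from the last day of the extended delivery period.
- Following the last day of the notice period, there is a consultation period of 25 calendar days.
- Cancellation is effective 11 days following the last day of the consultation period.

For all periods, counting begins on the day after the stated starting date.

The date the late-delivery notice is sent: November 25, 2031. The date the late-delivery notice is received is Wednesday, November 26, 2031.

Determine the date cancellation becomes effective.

February 8, 2032

Adding 28 calendar days to November 26, 2031 gives December 24, 2031, which is the last day of the extended delivery period.
Adding 10 calendar days to December 24, 2031 gives January 3, 2032, which is the last day of the notice period.
Adding 25 calendar days to January 3, 2032 gives January 28, 2032, which is the last day of the consultation period.
The date cancellation becomes effective: January 28, 2032 + 11 days = February 8, 2032.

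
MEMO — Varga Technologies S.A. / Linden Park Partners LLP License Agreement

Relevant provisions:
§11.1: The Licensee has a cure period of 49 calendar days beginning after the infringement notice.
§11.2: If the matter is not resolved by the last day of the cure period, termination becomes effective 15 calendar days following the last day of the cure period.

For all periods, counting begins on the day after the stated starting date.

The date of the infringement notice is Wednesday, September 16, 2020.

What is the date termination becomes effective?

November 19, 2020

Adding 49 calendar days to September 16, 2020 gives November 4, 2020, which is the last day of the cure period.
Adding 15 calendar days to November 4, 2020 gives November 19, 2020, which is the date termination becomes effective.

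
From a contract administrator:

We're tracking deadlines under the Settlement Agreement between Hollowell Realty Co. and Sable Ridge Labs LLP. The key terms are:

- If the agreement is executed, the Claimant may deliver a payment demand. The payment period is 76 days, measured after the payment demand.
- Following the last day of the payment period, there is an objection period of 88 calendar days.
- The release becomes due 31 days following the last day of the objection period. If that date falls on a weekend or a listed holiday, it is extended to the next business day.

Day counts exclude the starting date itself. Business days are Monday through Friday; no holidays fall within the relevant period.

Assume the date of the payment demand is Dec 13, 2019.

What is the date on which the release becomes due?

The last day of the payment period: 76 calendar days after Dec 13, 2019 is Feb 27, 2020.
Adding 88 calendar days to Feb 27, 2020 gives May 25, 2020, which is the last day of the objection period.
Adding 31 calendar days to May 25, 2020 gives Jun 25, 2020, which is the date on which the release becomes due. Jun 25, 2020 is a Thursday, so no roll-forward applies.

Jun 25, 2020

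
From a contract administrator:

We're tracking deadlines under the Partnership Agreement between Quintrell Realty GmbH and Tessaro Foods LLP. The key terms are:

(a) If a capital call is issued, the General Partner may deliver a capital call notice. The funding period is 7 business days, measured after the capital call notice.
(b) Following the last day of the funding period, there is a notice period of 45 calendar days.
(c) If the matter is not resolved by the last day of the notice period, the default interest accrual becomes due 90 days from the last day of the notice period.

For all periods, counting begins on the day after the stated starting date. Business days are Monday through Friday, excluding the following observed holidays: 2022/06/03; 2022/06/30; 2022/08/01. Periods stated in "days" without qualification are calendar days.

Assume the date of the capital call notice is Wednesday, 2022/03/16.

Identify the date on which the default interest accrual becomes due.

The last day of the funding period: 7 business days after Wednesday, 2022/03/16, skipping weekends — Mar 17, Mar 18, Mar 21, Mar 22, Mar 23, Mar 24, Mar 25 — lands on Friday, 2022/03/25.
The last day of the notice period: 45 calendar days after 2022/03/25 is 2022/05/09.
The date on which the default interest accrual becomes due: 90 calendar days after 2022/05/09 is 2022/08/07.

2022/08/07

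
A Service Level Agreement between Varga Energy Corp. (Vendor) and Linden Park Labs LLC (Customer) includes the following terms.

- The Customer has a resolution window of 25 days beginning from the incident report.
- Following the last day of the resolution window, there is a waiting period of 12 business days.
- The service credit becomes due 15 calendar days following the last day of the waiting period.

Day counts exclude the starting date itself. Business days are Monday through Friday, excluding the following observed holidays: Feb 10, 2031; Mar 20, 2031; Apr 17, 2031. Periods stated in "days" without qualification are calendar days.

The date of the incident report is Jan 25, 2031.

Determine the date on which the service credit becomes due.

Adding 25 calendar days to Jan 25, 2031 gives Feb 19, 2031, which is the last day of the resolution window.
The last day of the waiting period: 12 business days after Wednesday, Feb 19, 2031, skipping weekends — Feb 20, Feb 21, Feb 24, Feb 25, …, Mar 5, Mar 6, Mar 7 — lands on Friday, Mar 7, 2031.
The date on which the service credit becomes due: 15 calendar days after Mar 7, 2031 is Mar 22, 2031.

Mar 22, 2031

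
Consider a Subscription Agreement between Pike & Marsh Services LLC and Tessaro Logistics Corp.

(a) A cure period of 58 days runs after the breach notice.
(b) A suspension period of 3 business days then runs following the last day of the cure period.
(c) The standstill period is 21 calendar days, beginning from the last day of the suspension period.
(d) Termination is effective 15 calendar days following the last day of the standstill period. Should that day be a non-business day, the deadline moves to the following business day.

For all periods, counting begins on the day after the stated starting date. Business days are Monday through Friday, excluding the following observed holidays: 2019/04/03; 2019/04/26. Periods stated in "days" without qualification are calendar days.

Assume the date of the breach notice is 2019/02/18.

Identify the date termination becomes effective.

The last day of the cure period: 58 calendar days after 2019/02/18 is 2019/04/17.
The last day of the suspension period: 3 business days after Wednesday, 2019/04/17, skipping weekends — Apr 18, Apr 19, Apr 22 — lands on Monday, 2019/04/22.
The last day of the standstill period: 2019/04/22 + 21 days = 2019/05/13.
Adding 15 calendar days to 2019/05/13 gives 2019/05/28, which is the date termination becomes effective. 2019/05/28 is a Tuesday and is not a listed holiday, so no roll-forward applies.

2019/05/28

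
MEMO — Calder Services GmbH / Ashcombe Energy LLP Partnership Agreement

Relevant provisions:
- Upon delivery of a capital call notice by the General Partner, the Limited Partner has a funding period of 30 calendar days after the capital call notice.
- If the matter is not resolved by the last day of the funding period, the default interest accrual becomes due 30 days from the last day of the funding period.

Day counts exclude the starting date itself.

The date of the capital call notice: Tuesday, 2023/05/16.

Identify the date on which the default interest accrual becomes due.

The last day of the funding period: 2023/05/16 + 30 days = 2023/06/15.
The date on which the default interest accrual becomes due: 2023/06/15 + 30 days = 2023/07/15.

2023/07/15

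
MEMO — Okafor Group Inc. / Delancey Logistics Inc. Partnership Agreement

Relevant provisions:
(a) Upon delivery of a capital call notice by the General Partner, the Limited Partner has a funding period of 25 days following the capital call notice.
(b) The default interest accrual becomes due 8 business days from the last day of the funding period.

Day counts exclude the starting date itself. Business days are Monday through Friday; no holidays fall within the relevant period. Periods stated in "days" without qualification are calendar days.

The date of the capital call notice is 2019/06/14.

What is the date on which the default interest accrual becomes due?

The last day of the funding period: 25 calendar days after 2019/06/14 is 2019/07/09.
The date on which the default interest accrual becomes due: counting 8 business days from Tuesday, 2019/07/09 (Jul 10, Jul 11, Jul 12, Jul 15, Jul 16, Jul 17, Jul 18, Jul 19, skipping weekends) reaches Friday, 2019/07/19.

2019/07/19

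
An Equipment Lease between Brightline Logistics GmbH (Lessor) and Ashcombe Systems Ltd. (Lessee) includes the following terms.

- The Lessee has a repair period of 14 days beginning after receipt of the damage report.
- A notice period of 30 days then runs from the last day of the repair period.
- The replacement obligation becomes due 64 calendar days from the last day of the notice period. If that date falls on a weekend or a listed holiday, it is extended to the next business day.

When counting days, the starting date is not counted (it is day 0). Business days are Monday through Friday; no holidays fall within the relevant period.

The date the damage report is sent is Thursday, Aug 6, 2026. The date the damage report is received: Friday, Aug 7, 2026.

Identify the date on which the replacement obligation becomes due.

The last day of the repair period: 14 calendar days after Aug 7, 2026 is Aug 21, 2026.
The last day of the notice period: 30 calendar days after Aug 21, 2026 is Sep 20, 2026.
The date on which the replacement obligation becomes due: Sep 20, 2026 + 64 days = Nov 23, 2026. Nov 23, 2026 is a Monday, so no roll-forward applies.

Nov 23, 2026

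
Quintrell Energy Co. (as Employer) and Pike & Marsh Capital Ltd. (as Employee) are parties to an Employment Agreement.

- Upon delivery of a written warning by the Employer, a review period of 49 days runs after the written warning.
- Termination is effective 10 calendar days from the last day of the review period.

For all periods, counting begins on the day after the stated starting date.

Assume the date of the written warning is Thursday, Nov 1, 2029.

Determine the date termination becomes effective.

Dec 30, 2029

The last day of the review period: 49 calendar days after Nov 1, 2029 is Dec 20, 2029.
The date termination becomes effective: 10 calendar days after Dec 20, 2029 is Dec 30, 2029.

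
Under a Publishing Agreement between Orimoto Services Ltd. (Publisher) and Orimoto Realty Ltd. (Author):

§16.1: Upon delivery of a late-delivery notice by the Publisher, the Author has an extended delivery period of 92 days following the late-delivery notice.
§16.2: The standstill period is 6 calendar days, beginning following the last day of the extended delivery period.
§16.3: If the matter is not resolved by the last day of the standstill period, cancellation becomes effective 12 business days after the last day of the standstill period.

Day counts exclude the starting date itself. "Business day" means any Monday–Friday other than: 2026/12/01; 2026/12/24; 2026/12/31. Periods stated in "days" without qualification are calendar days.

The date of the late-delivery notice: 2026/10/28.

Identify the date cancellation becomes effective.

2027/02/19

The last day of the extended delivery period: 92 calendar days after 2026/10/28 is 2027/01/28.
The last day of the standstill period: 2027/01/28 + 6 days = 2027/02/03.
The date cancellation becomes effective: counting 12 business days from Wednesday, 2027/02/03 (Feb 4, Feb 5, Feb 8, Feb 9, …, Feb 17, Feb 18, Feb 19, skipping weekends) reaches Friday, 2027/02/19.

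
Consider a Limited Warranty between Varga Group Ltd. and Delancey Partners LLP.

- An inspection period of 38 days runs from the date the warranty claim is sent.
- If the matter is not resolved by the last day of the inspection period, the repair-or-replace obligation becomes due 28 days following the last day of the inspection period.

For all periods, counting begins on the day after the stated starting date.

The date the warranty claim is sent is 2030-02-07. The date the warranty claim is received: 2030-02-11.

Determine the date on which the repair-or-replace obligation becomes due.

2030-04-14

The last day of the inspection period: 38 calendar days after 2030-02-07 is 2030-03-17.
The date on which the repair-or-replace obligation becomes due: 28 calendar days after 2030-03-17 is 2030-04-14.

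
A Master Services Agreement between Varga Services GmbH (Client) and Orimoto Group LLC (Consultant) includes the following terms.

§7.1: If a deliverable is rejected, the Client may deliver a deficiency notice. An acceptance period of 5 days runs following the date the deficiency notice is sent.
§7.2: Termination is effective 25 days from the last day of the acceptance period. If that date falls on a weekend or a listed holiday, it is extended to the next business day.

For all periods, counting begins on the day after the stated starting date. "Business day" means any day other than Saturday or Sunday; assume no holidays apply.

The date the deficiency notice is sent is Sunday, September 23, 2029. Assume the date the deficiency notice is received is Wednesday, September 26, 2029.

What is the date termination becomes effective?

The last day of the acceptance period: September 23, 2029 + 5 days = September 28, 2029.
The date termination becomes effective: 25 calendar days after September 28, 2029 is October 23, 2029. October 23, 2029 is a Tuesday, so no roll-forward applies.

October 23, 2029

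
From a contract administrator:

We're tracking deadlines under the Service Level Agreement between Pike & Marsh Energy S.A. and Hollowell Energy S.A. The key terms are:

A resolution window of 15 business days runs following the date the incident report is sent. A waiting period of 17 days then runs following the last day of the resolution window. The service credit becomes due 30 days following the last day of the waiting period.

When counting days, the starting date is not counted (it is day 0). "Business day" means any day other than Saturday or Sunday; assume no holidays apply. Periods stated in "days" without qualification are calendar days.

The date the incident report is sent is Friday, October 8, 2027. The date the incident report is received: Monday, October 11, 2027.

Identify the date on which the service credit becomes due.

From Friday, October 8, 2027, 15 business days (Oct 11, Oct 12, Oct 13, Oct 14, …, Oct 27, Oct 28, Oct 29, skipping weekends) brings us to Friday, October 29, 2027, which is the last day of the resolution window.
The last day of the waiting period: October 29, 2027 + 17 days = November 15, 2027.
The date on which the service credit becomes due: November 15, 2027 + 30 days = December 15, 2027.

December 15, 2027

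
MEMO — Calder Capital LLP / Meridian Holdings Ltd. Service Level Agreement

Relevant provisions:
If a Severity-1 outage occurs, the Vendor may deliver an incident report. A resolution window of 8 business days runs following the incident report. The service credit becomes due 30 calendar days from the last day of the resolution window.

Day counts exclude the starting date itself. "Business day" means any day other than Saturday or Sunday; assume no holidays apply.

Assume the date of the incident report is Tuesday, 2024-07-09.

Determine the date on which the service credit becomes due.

2024-08-18

The last day of the resolution window: counting 8 business days from Tuesday, 2024-07-09 (Jul 10, Jul 11, Jul 12, Jul 15, Jul 16, Jul 17, Jul 18, Jul 19, skipping weekends) reaches Friday, 2024-07-19.
Adding 30 calendar days to 2024-07-19 gives 2024-08-18, which is the date on which the service credit becomes due.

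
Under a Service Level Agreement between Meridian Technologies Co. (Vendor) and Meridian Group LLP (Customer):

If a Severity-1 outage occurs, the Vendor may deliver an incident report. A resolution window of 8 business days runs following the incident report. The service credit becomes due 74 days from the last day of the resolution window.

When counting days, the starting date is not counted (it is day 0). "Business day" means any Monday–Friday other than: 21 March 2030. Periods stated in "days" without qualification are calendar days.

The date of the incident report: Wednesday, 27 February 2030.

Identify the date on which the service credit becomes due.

The last day of the resolution window: counting 8 business days from Wednesday, 27 February 2030 (Feb 28, Mar 1, Mar 4, Mar 5, Mar 6, Mar 7, Mar 8, Mar 11, skipping weekends) reaches Monday, 11 March 2030.
Adding 74 calendar days to 11 March 2030 gives 24 May 2030, which is the date on which the service credit becomes due.

24 May 2030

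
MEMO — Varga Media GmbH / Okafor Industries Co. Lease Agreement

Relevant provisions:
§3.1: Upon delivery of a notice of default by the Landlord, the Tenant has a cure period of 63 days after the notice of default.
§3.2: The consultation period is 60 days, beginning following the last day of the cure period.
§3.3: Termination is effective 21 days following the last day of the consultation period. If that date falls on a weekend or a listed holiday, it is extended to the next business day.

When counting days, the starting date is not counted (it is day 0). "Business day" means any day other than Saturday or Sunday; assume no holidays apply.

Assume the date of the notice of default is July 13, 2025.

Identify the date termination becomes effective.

December 4, 2025

The last day of the cure period: 63 calendar days after July 13, 2025 is September 14, 2025.
Adding 60 calendar days to September 14, 2025 gives November 13, 2025, which is the last day of the consultation period.
The date termination becomes effective: 21 calendar days after November 13, 2025 is December 4, 2025. December 4, 2025 is a Thursday, so no roll-forward applies.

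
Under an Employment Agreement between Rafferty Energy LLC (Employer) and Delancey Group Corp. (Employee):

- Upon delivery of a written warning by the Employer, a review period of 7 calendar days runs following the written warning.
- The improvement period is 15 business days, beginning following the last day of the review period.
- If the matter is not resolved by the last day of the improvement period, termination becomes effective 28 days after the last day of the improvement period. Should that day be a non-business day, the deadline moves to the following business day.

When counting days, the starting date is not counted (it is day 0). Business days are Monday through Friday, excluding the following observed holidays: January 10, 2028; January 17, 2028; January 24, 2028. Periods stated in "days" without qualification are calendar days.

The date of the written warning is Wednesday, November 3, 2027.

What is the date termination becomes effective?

The last day of the review period: 7 calendar days after November 3, 2027 is November 10, 2027.
The last day of the improvement period: 15 business days after Wednesday, November 10, 2027, skipping weekends — Nov 11, Nov 12, Nov 15, Nov 16, …, Nov 29, Nov 30, Dec 1 — lands on Wednesday, December 1, 2027.
The date termination becomes effective: December 1, 2027 + 28 days = December 29, 2027. December 29, 2027 is a Wednesday and is not a listed holiday, so no roll-forward applies.

December 29, 2027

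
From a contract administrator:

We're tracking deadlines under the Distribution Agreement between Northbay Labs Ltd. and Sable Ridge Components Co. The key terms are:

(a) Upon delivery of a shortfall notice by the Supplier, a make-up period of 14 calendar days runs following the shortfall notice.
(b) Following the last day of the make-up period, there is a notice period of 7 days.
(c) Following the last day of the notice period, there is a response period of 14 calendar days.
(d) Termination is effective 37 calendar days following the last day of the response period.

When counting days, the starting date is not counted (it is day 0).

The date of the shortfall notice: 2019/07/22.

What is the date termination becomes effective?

2019/10/02

The last day of the make-up period: 14 calendar days after 2019/07/22 is 2019/08/05.
The last day of the notice period: 7 calendar days after 2019/08/05 is 2019/08/12.
The last day of the response period: 14 calendar days after 2019/08/12 is 2019/08/26.
Adding 37 calendar days to 2019/08/26 gives 2019/10/02, which is the date termination becomes effective.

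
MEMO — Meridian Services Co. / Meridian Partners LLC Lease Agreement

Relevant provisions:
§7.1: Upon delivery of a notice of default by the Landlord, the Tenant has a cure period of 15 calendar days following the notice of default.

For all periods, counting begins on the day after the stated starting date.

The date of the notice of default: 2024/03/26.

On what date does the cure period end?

2024/04/10

The last day of the cure period: 15 calendar days after 2024/03/26 is 2024/04/10.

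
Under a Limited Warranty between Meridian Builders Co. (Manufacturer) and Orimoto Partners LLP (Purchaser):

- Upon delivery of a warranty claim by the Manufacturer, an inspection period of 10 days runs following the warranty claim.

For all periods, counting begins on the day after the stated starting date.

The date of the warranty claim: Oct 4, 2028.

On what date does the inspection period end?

The last day of the inspection period: Oct 4, 2028 + 10 days = Oct 14, 2028.

Oct 14, 2028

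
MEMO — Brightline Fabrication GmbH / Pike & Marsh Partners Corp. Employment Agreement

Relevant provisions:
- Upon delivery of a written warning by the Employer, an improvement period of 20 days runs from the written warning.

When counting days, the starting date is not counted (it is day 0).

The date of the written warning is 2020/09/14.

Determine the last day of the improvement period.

The last day of the improvement period: 2020/09/14 + 20 days = 2020/10/04.

2020/10/04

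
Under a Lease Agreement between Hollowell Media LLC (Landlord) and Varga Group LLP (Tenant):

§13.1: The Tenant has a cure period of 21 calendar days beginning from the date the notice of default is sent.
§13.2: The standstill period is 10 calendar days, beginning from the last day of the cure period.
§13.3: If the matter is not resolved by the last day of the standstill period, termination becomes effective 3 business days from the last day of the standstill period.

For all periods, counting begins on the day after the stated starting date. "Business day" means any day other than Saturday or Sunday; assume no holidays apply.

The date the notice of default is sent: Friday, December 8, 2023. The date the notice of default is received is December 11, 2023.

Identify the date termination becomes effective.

January 11, 2024

Adding 21 calendar days to December 8, 2023 gives December 29, 2023, which is the last day of the cure period.
The last day of the standstill period: December 29, 2023 + 10 days = January 8, 2024.
The date termination becomes effective: 3 business days after Monday, January 8, 2024, skipping weekends — Jan 9, Jan 10, Jan 11 — lands on Thursday, January 11, 2024.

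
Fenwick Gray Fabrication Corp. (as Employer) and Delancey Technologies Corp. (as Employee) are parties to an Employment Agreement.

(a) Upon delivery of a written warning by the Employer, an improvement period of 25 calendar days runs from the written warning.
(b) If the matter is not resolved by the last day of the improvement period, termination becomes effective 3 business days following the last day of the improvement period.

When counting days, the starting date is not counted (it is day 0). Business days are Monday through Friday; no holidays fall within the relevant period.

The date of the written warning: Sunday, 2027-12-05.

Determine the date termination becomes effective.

The last day of the improvement period: 2027-12-05 + 25 days = 2027-12-30.
From Thursday, 2027-12-30, 3 business days (Dec 31, Jan 3, Jan 4, skipping weekends) brings us to Tuesday, 2028-01-04, which is the date termination becomes effective.

2028-01-04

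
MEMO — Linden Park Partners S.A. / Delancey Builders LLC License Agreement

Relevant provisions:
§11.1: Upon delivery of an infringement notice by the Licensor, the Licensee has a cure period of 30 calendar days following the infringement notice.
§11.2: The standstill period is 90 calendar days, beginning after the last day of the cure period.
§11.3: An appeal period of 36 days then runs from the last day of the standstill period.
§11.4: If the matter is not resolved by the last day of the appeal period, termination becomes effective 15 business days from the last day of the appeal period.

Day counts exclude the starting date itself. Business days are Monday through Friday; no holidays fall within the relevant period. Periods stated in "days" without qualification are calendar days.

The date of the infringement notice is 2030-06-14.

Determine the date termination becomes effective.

2030-12-06

The last day of the cure period: 2030-06-14 + 30 days = 2030-07-14.
The last day of the standstill period: 2030-07-14 + 90 days = 2030-10-12.
Adding 36 calendar days to 2030-10-12 gives 2030-11-17, which is the last day of the appeal period.
The date termination becomes effective: counting 15 business days from Sunday, 2030-11-17 (Nov 18, Nov 19, Nov 20, Nov 21, …, Dec 4, Dec 5, Dec 6, skipping weekends) reaches Friday, 2030-12-06.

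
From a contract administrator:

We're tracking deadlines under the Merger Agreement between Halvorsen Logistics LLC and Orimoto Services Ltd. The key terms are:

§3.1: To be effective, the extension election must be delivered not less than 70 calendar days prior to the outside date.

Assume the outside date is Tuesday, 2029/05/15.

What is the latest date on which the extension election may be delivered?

2029/03/06

Counting back 70 calendar days from 2029/05/15 gives 2029/03/06.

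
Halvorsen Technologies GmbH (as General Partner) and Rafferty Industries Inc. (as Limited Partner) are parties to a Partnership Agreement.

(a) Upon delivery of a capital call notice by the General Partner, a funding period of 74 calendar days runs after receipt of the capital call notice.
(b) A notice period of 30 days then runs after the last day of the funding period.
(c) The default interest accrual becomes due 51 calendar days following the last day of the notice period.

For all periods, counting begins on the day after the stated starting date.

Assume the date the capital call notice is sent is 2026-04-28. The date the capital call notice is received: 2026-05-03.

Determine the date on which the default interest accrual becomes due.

2026-10-05

The last day of the funding period: 2026-05-03 + 74 days = 2026-07-16.
The last day of the notice period: 2026-07-16 + 30 days = 2026-08-15.
The date on which the default interest accrual becomes due: 2026-08-15 + 51 days = 2026-10-05.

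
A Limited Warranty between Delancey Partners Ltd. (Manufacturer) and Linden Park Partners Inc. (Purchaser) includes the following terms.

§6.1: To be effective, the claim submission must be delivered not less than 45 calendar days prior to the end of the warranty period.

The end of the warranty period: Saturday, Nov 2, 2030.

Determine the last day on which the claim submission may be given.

Sep 18, 2030

Counting back 45 calendar days from Nov 2, 2030 gives Sep 18, 2030.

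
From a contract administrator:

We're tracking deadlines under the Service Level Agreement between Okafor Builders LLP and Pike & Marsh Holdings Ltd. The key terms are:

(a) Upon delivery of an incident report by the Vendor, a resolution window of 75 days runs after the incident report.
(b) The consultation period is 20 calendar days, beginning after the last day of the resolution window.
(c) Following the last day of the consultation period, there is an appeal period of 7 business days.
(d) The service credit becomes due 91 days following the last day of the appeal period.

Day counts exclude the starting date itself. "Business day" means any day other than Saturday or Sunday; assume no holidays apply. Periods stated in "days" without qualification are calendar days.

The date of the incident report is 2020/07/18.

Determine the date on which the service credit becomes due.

2021/01/29

The last day of the resolution window: 75 calendar days after 2020/07/18 is 2020/10/01.
The last day of the consultation period: 2020/10/01 + 20 days = 2020/10/21.
From Wednesday, 2020/10/21, 7 business days (Oct 22, Oct 23, Oct 26, Oct 27, Oct 28, Oct 29, Oct 30, skipping weekends) brings us to Friday, 2020/10/30, which is the last day of the appeal period.
The date on which the service credit becomes due: 91 calendar days after 2020/10/30 is 2021/01/29.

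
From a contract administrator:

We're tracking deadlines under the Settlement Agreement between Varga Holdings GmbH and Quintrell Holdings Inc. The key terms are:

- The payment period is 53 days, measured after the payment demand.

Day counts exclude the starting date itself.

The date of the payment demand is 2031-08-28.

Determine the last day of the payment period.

Adding 53 calendar days to 2031-08-28 gives 2031-10-20, which is the last day of the payment period.

2031-10-20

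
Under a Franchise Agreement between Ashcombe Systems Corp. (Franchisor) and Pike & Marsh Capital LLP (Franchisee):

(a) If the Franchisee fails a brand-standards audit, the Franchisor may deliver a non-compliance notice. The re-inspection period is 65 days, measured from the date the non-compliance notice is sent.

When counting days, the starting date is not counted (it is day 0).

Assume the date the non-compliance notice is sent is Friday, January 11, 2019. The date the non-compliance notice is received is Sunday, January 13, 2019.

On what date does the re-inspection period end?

The last day of the re-inspection period: January 11, 2019 + 65 days = March 17, 2019.

March 17, 2019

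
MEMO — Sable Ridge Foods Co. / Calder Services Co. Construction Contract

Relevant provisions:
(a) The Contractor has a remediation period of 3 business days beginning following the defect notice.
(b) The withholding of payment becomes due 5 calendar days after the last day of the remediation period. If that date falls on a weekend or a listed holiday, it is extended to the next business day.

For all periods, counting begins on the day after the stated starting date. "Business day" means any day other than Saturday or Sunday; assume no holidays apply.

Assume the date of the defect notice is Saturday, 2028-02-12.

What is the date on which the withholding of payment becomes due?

The last day of the remediation period: counting 3 business days from Saturday, 2028-02-12 (Feb 14, Feb 15, Feb 16, skipping weekends) reaches Wednesday, 2028-02-16.
The date on which the withholding of payment becomes due: 5 calendar days after 2028-02-16 is 2028-02-21. 2028-02-21 is a Monday, so no roll-forward applies.

2028-02-21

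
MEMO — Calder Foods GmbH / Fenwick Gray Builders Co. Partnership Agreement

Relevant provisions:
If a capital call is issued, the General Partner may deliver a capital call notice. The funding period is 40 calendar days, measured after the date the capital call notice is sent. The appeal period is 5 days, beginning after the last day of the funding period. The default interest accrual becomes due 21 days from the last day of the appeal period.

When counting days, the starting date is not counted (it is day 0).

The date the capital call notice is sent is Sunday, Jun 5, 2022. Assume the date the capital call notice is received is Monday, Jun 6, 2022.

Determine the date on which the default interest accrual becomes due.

The last day of the funding period: 40 calendar days after Jun 5, 2022 is Jul 15, 2022.
Adding 5 calendar days to Jul 15, 2022 gives Jul 20, 2022, which is the last day of the appeal period.
The date on which the default interest accrual becomes due: Jul 20, 2022 + 21 days = Aug 10, 2022.

Aug 10, 2022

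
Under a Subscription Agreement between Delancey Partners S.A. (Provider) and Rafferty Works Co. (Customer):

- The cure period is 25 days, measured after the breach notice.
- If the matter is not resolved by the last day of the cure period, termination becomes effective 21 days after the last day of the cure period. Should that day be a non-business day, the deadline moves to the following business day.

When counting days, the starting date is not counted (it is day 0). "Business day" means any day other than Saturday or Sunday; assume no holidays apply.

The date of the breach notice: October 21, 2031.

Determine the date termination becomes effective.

The last day of the cure period: 25 calendar days after October 21, 2031 is November 15, 2031.
The date termination becomes effective: November 15, 2031 + 21 days = December 6, 2031. That falls on a Saturday, so it rolls to the next business day, Monday, December 8, 2031.

December 8, 2031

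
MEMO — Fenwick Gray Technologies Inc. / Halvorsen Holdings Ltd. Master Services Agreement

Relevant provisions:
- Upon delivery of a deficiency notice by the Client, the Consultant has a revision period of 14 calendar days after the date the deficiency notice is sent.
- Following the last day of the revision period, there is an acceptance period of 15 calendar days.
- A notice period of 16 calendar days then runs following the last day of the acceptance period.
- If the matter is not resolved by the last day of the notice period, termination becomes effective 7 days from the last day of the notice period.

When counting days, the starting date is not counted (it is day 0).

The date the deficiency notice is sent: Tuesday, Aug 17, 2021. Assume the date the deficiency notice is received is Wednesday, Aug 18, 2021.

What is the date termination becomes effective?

The last day of the revision period: 14 calendar days after Aug 17, 2021 is Aug 31, 2021.
The last day of the acceptance period: 15 calendar days after Aug 31, 2021 is Sep 15, 2021.
The last day of the notice period: Sep 15, 2021 + 16 days = Oct 1, 2021.
The date termination becomes effective: Oct 1, 2021 + 7 days = Oct 8, 2021.

Oct 8, 2021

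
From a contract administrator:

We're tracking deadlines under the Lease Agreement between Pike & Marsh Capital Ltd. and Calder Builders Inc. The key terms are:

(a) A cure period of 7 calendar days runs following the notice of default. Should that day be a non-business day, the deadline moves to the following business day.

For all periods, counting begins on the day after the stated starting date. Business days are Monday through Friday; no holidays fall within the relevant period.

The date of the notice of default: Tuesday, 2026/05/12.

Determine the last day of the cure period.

The last day of the cure period: 2026/05/12 + 7 days = 2026/05/19. 2026/05/19 is a Tuesday, so no roll-forward applies.

2026/05/19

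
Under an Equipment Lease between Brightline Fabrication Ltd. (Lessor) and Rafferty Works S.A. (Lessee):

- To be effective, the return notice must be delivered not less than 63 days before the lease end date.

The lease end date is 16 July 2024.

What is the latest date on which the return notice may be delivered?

16 July 2024 minus 63 days is 14 May 2024.

14 May 2024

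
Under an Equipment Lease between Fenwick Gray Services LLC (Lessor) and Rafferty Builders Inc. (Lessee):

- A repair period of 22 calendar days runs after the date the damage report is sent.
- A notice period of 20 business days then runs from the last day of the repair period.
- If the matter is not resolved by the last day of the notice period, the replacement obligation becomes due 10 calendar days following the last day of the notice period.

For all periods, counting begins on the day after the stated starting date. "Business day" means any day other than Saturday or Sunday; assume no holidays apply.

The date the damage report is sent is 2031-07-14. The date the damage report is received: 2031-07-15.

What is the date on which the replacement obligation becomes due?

The last day of the repair period: 2031-07-14 + 22 days = 2031-08-05.
The last day of the notice period: counting 20 business days from Tuesday, 2031-08-05 (Aug 6, Aug 7, Aug 8, Aug 11, …, Aug 29, Sep 1, Sep 2, skipping weekends) reaches Tuesday, 2031-09-02.
The date on which the replacement obligation becomes due: 10 calendar days after 2031-09-02 is 2031-09-12.

2031-09-12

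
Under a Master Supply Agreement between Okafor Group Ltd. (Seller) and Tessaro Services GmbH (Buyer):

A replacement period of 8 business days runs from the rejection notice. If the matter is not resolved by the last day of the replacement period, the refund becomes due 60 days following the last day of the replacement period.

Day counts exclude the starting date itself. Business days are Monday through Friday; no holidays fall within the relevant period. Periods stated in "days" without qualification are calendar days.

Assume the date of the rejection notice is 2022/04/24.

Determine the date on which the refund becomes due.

The last day of the replacement period: counting 8 business days from Sunday, 2022/04/24 (Apr 25, Apr 26, Apr 27, Apr 28, Apr 29, May 2, May 3, May 4, skipping weekends) reaches Wednesday, 2022/05/04.
The date on which the refund becomes due: 2022/05/04 + 60 days = 2022/07/03.

2022/07/03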